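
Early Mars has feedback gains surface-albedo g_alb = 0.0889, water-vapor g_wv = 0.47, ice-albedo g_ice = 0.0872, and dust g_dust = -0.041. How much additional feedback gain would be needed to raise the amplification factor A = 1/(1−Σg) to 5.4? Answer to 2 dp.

0.21

Current total gain = 0.6051.
Target gain for A = 5.4: g* = 1 − 1/5.4 = 0.8148.
Additional gain needed = 0.8148 − 0.6051 = 0.21.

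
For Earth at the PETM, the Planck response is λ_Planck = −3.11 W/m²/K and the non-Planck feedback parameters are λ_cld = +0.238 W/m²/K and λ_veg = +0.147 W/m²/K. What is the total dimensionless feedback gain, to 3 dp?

0.124

Convert to gains: g_cld = 0.238/3.11 = 0.07653; g_veg = 0.147/3.11 = 0.04727.
Total gain g = 0.1238.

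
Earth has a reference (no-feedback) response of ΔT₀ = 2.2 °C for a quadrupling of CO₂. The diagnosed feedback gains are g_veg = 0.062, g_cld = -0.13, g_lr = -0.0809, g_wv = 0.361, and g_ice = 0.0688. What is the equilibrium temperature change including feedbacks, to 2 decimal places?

3.06 °C

Total gain g = 0.062 − 0.13 − 0.0809 + 0.361 + 0.0688 = 0.2809.
Amplification A = 1/(1 − 0.2809) = 1.391.
ΔT = 2.2 × 1.391 = 3.06 °C.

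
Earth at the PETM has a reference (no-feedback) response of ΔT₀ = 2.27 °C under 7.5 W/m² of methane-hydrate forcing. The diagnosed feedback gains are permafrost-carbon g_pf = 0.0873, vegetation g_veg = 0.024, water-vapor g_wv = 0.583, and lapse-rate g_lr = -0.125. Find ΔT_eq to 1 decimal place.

Total gain g = 0.0873 + 0.024 + 0.583 − 0.125 = 0.5693.
Amplification A = 1/(1 − 0.5693) = 2.322.
ΔT = 2.27 × 2.322 = 5.3 °C.

5.3 °C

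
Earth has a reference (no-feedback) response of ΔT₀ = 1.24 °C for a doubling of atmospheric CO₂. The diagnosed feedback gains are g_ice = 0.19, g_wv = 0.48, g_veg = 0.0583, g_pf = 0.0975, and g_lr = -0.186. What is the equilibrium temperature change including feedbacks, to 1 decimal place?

Total gain g = 0.19 + 0.48 + 0.0583 + 0.0975 − 0.186 = 0.6398.
Amplification A = 1/(1 − 0.6398) = 2.776.
ΔT = 1.24 × 2.776 = 3.4 °C.

3.4 °C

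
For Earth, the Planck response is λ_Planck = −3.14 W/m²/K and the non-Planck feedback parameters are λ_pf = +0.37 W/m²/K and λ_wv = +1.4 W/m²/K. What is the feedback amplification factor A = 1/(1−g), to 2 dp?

Convert to gains: g_pf = 0.37/3.14 = 0.1178; g_wv = 1.4/3.14 = 0.4459.
Total gain g = 0.5637.
A = 1/(1 − 0.5637) = 2.29.

2.29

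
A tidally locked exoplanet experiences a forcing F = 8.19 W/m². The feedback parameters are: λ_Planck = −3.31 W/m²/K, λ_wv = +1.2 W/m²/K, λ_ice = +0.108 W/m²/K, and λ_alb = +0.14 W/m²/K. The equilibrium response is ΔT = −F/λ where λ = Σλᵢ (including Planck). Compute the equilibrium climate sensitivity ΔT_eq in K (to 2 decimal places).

Net feedback parameter λ = (−3.31) + (+1.2) + (+0.108) + (+0.14) = -1.862 W/m²/K.
ΔT = −F/λ = −8.19/(-1.862) = 4.40 K.

4.40 K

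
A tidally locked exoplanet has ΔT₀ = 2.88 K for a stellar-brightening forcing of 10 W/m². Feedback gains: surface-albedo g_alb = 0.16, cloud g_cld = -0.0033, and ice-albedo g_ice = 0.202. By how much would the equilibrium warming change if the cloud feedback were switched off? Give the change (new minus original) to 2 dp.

0.02 K

Original: g = 0.3587, ΔT = 2.88/(1−0.3587) = 4.4909 K.
Without cloud: g' = 0.362, ΔT' = 2.88/(1−0.362) = 4.5141 K.
Change = 4.5141 − 4.4909 = 0.02 K.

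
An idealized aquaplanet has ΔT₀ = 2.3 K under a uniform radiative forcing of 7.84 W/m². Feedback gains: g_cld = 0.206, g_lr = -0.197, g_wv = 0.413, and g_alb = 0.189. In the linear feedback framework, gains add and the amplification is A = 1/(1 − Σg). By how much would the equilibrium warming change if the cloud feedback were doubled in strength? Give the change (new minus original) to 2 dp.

Original: g = 0.611, ΔT = 2.3/(1−0.611) = 5.9126 K.
With doubled cloud: g' = 0.817, ΔT' = 2.3/(1−0.817) = 12.5683 K.
Change = 12.5683 − 5.9126 = 6.66 K.

6.66 K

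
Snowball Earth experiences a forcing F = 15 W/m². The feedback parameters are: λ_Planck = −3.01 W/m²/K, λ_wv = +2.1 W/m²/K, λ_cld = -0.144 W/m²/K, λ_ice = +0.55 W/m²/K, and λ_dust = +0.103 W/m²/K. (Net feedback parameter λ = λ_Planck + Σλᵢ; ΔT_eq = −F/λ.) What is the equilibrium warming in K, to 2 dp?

Net feedback parameter λ = (−3.01) + (+2.1) + (-0.144) + (+0.55) + (+0.103) = -0.401 W/m²/K.
ΔT = −F/λ = −15/(-0.401) = 37.41 K.

37.41 K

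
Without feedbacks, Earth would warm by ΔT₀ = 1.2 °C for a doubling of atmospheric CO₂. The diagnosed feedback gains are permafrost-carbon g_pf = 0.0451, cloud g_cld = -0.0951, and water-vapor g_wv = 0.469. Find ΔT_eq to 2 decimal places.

Total gain g = 0.0451 − 0.0951 + 0.469 = 0.419.
Amplification A = 1/(1 − 0.419) = 1.721.
ΔT = 1.2 × 1.721 = 2.07 °C.

2.07 °C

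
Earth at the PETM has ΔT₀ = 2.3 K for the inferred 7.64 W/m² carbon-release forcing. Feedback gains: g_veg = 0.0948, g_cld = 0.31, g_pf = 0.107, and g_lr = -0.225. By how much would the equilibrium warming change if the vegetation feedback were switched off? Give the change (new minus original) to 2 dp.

-0.38 K

Original: g = 0.2868, ΔT = 2.3/(1−0.2868) = 3.2249 K.
Without vegetation: g' = 0.192, ΔT' = 2.3/(1−0.192) = 2.8465 K.
Change = 2.8465 − 3.2249 = -0.38 K.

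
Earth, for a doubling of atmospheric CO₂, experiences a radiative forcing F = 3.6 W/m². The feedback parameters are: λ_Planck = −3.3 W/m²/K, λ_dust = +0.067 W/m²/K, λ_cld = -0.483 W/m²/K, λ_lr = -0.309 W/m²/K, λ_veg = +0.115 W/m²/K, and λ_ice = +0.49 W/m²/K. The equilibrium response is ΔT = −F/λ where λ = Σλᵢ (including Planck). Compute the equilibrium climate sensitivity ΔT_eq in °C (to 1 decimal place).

1.1 °C

Net feedback parameter λ = (−3.3) + (+0.067) + (-0.483) + (-0.309) + (+0.115) + (+0.49) = -3.42 W/m²/K.
ΔT = −F/λ = −3.6/(-3.42) = 1.1 °C.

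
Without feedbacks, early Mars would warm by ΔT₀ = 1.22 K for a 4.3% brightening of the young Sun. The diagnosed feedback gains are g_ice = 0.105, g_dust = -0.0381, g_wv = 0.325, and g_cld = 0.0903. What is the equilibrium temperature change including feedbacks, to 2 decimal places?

2.36 K

Total gain g = 0.105 − 0.0381 + 0.325 + 0.0903 = 0.4822.
Amplification A = 1/(1 − 0.4822) = 1.931.
ΔT = 1.22 × 1.931 = 2.36 K.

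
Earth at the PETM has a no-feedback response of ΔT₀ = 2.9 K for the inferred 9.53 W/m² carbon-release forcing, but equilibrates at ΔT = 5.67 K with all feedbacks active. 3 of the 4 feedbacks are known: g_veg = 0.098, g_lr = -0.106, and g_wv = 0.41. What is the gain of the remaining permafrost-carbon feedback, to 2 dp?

0.09

Amplification A = ΔT/ΔT₀ = 5.67/2.9 = 1.955.
Total gain g = 1 − 1/A = 1 − 1/1.955 = 0.4885.
Known gains sum to 0.098 − 0.106 + 0.41 = 0.402.
g_pf = 0.4885 − 0.402 = 0.09.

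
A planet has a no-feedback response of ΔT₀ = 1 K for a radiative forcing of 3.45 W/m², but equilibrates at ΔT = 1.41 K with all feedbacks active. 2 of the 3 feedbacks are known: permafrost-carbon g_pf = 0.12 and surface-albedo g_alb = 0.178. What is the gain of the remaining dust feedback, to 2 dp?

Amplification A = ΔT/ΔT₀ = 1.41/1 = 1.41.
Total gain g = 1 − 1/A = 1 − 1/1.41 = 0.2908.
Known gains sum to 0.12 + 0.178 = 0.298.
g_dust = 0.2908 − 0.298 = -0.01.

-0.01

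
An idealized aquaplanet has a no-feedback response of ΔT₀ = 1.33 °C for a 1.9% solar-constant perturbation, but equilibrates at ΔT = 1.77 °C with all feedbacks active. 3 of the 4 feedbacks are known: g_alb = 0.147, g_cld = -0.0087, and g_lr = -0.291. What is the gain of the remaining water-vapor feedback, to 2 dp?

Amplification A = ΔT/ΔT₀ = 1.77/1.33 = 1.331.
Total gain g = 1 − 1/A = 1 − 1/1.331 = 0.2487.
Known gains sum to 0.147 − 0.0087 − 0.291 = -0.1527.
g_wv = 0.2487 + 0.1527 = 0.40.

0.40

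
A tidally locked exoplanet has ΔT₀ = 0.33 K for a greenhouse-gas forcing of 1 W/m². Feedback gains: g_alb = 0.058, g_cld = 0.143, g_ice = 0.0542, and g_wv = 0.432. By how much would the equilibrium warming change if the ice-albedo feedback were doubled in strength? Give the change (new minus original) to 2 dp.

Original: g = 0.6872, ΔT = 0.33/(1−0.6872) = 1.0550 K.
With doubled ice-albedo: g' = 0.7414, ΔT' = 0.33/(1−0.7414) = 1.2761 K.
Change = 1.2761 − 1.0550 = 0.22 K.

0.22 K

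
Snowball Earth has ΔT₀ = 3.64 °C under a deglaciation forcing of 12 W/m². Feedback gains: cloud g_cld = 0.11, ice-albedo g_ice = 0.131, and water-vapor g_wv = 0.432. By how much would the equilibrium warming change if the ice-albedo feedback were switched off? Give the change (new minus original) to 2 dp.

-3.18 °C

Original: g = 0.673, ΔT = 3.64/(1−0.673) = 11.1315 °C.
Without ice-albedo: g' = 0.542, ΔT' = 3.64/(1−0.542) = 7.9476 °C.
Change = 7.9476 − 11.1315 = -3.18 °C.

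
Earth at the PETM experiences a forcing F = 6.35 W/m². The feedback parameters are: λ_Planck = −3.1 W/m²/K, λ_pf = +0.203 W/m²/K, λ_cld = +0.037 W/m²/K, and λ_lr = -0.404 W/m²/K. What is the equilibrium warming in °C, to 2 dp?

1.95 °C

Net feedback parameter λ = (−3.1) + (+0.203) + (+0.037) + (-0.404) = -3.264 W/m²/K.
ΔT = −F/λ = −6.35/(-3.264) = 1.95 °C.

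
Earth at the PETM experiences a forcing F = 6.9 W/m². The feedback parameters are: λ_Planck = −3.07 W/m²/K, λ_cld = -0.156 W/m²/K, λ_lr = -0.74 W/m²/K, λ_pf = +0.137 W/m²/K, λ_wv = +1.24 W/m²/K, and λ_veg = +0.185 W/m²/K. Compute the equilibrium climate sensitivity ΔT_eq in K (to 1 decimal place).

Net feedback parameter λ = (−3.07) + (-0.156) + (-0.74) + (+0.137) + (+1.24) + (+0.185) = -2.404 W/m²/K.
ΔT = −F/λ = −6.9/(-2.404) = 2.9 K.

2.9 K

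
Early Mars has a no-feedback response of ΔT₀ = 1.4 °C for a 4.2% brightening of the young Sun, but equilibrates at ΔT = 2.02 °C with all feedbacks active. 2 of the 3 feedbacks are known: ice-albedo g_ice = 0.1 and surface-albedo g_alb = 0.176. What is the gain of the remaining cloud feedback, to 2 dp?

0.03

Amplification A = ΔT/ΔT₀ = 2.02/1.4 = 1.443.
Total gain g = 1 − 1/A = 1 − 1/1.443 = 0.307.
Known gains sum to 0.1 + 0.176 = 0.276.
g_cld = 0.307 − 0.276 = 0.03.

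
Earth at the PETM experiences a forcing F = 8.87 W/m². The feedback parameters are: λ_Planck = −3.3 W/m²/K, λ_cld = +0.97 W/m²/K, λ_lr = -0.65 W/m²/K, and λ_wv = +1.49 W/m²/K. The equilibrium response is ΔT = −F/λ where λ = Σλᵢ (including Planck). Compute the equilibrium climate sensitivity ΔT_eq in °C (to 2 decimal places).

Net feedback parameter λ = (−3.3) + (+0.97) + (-0.65) + (+1.49) = -1.49 W/m²/K.
ΔT = −F/λ = −8.87/(-1.49) = 5.95 °C.

5.95 °C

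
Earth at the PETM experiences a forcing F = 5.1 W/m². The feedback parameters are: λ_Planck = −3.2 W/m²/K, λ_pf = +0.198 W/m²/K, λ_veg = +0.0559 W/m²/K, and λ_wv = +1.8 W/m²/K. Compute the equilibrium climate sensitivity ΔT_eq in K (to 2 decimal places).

4.45 K

Net feedback parameter λ = (−3.2) + (+0.198) + (+0.0559) + (+1.8) = -1.1461 W/m²/K.
ΔT = −F/λ = −5.1/(-1.1461) = 4.45 K.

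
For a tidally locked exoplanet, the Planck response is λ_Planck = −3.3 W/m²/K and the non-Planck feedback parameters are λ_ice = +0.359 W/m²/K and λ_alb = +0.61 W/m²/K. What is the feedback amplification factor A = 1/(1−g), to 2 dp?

Convert to gains: g_ice = 0.359/3.3 = 0.1088; g_alb = 0.61/3.3 = 0.1848.
Total gain g = 0.2936.
A = 1/(1 − 0.2936) = 1.42.

1.42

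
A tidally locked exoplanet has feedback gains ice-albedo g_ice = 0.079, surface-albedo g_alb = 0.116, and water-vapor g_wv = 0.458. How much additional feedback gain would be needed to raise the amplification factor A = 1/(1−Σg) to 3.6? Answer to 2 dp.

Current total gain = 0.653.
Target gain for A = 3.6: g* = 1 − 1/3.6 = 0.7222.
Additional gain needed = 0.7222 − 0.653 = 0.07.

0.07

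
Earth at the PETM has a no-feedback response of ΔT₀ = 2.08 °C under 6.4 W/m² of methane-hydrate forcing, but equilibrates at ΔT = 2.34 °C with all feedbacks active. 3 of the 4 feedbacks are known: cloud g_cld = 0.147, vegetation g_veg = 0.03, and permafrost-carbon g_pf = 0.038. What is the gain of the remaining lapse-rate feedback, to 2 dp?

Amplification A = ΔT/ΔT₀ = 2.34/2.08 = 1.125.
Total gain g = 1 − 1/A = 1 − 1/1.125 = 0.1111.
Known gains sum to 0.147 + 0.03 + 0.038 = 0.215.
g_lr = 0.1111 − 0.215 = -0.10.

-0.10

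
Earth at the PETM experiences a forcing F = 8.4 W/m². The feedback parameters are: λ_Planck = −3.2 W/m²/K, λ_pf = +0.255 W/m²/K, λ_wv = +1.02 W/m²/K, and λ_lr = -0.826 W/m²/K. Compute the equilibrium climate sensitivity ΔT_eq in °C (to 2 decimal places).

Net feedback parameter λ = (−3.2) + (+0.255) + (+1.02) + (-0.826) = -2.751 W/m²/K.
ΔT = −F/λ = −8.4/(-2.751) = 3.05 °C.

3.05 °C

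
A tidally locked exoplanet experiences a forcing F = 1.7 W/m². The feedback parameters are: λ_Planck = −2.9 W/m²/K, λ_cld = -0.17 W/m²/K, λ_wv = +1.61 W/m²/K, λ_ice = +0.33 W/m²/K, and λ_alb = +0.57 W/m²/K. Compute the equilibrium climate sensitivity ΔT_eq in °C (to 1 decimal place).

Net feedback parameter λ = (−2.9) + (-0.17) + (+1.61) + (+0.33) + (+0.57) = -0.56 W/m²/K.
ΔT = −F/λ = −1.7/(-0.56) = 3.0 °C.

3.0 °C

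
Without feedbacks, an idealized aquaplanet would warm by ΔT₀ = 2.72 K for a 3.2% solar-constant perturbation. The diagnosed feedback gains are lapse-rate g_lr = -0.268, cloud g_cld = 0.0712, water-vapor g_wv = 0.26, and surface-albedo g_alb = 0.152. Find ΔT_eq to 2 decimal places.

Total gain g = -0.268 + 0.0712 + 0.26 + 0.152 = 0.2152.
Amplification A = 1/(1 − 0.2152) = 1.274.
ΔT = 2.72 × 1.274 = 3.47 K.

3.47 K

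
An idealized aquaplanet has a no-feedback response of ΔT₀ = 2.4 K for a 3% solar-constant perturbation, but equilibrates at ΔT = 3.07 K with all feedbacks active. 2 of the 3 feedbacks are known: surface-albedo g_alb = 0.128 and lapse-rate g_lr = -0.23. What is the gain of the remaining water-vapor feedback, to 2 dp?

Amplification A = ΔT/ΔT₀ = 3.07/2.4 = 1.279.
Total gain g = 1 − 1/A = 1 − 1/1.279 = 0.2181.
Known gains sum to 0.128 − 0.23 = -0.102.
g_wv = 0.2181 + 0.102 = 0.32.

0.32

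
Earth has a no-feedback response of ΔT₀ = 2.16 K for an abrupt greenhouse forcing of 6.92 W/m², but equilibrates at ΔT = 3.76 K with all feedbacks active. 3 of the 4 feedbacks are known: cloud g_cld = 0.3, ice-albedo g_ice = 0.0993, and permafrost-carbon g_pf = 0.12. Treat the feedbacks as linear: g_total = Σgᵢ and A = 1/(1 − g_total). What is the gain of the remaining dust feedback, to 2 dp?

-0.09

Amplification A = ΔT/ΔT₀ = 3.76/2.16 = 1.741.
Total gain g = 1 − 1/A = 1 − 1/1.741 = 0.4256.
Known gains sum to 0.3 + 0.0993 + 0.12 = 0.5193.
g_dust = 0.4256 − 0.5193 = -0.09.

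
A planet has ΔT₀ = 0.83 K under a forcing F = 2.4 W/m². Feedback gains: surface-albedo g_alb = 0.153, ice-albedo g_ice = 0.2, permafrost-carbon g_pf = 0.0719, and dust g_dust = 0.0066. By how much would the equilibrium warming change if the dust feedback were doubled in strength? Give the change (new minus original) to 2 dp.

0.02 K

Original: g = 0.4315, ΔT = 0.83/(1−0.4315) = 1.4600 K.
With doubled dust: g' = 0.4381, ΔT' = 0.83/(1−0.4381) = 1.4771 K.
Change = 1.4771 − 1.4600 = 0.02 K.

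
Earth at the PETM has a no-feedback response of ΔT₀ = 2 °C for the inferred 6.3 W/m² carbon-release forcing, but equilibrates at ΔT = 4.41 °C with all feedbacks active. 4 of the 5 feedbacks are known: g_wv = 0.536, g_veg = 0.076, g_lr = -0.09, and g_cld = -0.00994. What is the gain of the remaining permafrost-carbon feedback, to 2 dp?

0.03

Amplification A = ΔT/ΔT₀ = 4.41/2 = 2.205.
Total gain g = 1 − 1/A = 1 − 1/2.205 = 0.5465.
Known gains sum to 0.536 + 0.076 − 0.09 − 0.00994 = 0.51206.
g_pf = 0.5465 − 0.51206 = 0.03.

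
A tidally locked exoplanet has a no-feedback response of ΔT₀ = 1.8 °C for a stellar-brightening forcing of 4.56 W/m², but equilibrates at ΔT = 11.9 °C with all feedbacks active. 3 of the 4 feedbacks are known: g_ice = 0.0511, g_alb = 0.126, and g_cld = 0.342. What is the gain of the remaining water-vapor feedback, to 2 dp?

0.33

Amplification A = ΔT/ΔT₀ = 11.9/1.8 = 6.611.
Total gain g = 1 − 1/A = 1 − 1/6.611 = 0.8487.
Known gains sum to 0.0511 + 0.126 + 0.342 = 0.5191.
g_wv = 0.8487 − 0.5191 = 0.33.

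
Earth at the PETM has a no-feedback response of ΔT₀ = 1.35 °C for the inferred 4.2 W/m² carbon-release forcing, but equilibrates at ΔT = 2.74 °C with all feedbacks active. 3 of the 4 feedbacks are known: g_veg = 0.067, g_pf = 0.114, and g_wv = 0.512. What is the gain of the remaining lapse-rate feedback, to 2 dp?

Amplification A = ΔT/ΔT₀ = 2.74/1.35 = 2.03.
Total gain g = 1 − 1/A = 1 − 1/2.03 = 0.5074.
Known gains sum to 0.067 + 0.114 + 0.512 = 0.693.
g_lr = 0.5074 − 0.693 = -0.19.

-0.19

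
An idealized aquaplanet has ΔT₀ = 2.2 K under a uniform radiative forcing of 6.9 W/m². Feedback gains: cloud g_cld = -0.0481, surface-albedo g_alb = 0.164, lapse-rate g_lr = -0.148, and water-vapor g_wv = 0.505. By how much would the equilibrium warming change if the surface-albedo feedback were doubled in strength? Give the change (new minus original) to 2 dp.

1.89 K

Original: g = 0.4729, ΔT = 2.2/(1−0.4729) = 4.1738 K.
With doubled surface-albedo: g' = 0.6369, ΔT' = 2.2/(1−0.6369) = 6.0589 K.
Change = 6.0589 − 4.1738 = 1.89 K.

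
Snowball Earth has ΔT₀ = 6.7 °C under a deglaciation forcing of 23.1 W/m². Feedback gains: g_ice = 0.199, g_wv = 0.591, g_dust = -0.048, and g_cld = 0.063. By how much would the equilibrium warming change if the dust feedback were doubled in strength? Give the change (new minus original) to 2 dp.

Original: g = 0.805, ΔT = 6.7/(1−0.805) = 34.3590 °C.
With doubled dust: g' = 0.757, ΔT' = 6.7/(1−0.757) = 27.5720 °C.
Change = 27.5720 − 34.3590 = -6.79 °C.

-6.79 °C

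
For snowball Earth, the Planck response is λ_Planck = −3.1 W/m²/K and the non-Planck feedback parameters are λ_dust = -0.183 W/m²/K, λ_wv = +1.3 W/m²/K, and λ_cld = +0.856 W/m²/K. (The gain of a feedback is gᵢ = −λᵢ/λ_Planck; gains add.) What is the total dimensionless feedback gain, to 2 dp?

0.64

Convert to gains: g_dust = -0.183/3.1 = -0.05903; g_wv = 1.3/3.1 = 0.4194; g_cld = 0.856/3.1 = 0.2761.
Total gain g = 0.63647.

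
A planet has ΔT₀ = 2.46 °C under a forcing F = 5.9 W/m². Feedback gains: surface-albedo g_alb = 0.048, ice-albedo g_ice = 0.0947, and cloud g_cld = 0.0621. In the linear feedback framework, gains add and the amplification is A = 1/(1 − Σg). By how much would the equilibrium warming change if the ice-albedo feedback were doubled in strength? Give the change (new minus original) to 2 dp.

Original: g = 0.2048, ΔT = 2.46/(1−0.2048) = 3.0936 °C.
With doubled ice-albedo: g' = 0.2995, ΔT' = 2.46/(1−0.2995) = 3.5118 °C.
Change = 3.5118 − 3.0936 = 0.42 °C.

0.42 °C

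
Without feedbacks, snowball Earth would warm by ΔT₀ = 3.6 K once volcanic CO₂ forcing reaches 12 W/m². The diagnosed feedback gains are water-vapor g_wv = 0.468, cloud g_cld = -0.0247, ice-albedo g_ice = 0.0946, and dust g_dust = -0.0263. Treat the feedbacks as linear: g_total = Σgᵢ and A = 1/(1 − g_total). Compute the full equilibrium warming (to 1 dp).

Total gain g = 0.468 − 0.0247 + 0.0946 − 0.0263 = 0.5116.
Amplification A = 1/(1 − 0.5116) = 2.048.
ΔT = 3.6 × 2.048 = 7.4 K.

7.4 K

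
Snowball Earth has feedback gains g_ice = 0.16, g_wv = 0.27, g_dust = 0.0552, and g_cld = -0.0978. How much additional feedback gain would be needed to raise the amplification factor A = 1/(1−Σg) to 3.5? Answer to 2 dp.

0.33

Current total gain = 0.3874.
Target gain for A = 3.5: g* = 1 − 1/3.5 = 0.7143.
Additional gain needed = 0.7143 − 0.3874 = 0.33.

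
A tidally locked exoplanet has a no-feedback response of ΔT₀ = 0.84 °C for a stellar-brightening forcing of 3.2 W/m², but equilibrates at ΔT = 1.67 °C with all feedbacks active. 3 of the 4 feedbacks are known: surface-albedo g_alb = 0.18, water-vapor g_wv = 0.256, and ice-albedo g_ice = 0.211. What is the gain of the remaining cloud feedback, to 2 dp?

-0.15

Amplification A = ΔT/ΔT₀ = 1.67/0.84 = 1.988.
Total gain g = 1 − 1/A = 1 − 1/1.988 = 0.497.
Known gains sum to 0.18 + 0.256 + 0.211 = 0.647.
g_cld = 0.497 − 0.647 = -0.15.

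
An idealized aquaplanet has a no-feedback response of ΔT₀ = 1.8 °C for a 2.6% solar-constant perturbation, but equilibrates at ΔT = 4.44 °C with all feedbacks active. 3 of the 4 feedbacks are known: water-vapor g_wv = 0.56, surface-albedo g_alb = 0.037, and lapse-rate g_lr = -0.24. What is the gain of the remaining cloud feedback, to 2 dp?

Amplification A = ΔT/ΔT₀ = 4.44/1.8 = 2.467.
Total gain g = 1 − 1/A = 1 − 1/2.467 = 0.5946.
Known gains sum to 0.56 + 0.037 − 0.24 = 0.357.
g_cld = 0.5946 − 0.357 = 0.24.

0.24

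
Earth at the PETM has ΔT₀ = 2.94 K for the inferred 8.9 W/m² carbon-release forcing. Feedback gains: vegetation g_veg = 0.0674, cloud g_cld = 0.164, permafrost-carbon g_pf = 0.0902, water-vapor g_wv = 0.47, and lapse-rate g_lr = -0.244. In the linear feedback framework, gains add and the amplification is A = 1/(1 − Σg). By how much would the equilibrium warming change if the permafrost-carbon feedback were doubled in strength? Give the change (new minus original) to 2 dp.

Original: g = 0.5476, ΔT = 2.94/(1−0.5476) = 6.4987 K.
With doubled permafrost-carbon: g' = 0.6378, ΔT' = 2.94/(1−0.6378) = 8.1171 K.
Change = 8.1171 − 6.4987 = 1.62 K.

1.62 K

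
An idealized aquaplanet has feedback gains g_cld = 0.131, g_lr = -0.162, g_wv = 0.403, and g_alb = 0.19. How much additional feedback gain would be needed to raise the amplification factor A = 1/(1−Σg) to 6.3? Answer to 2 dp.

0.28

Current total gain = 0.562.
Target gain for A = 6.3: g* = 1 − 1/6.3 = 0.8413.
Additional gain needed = 0.8413 − 0.562 = 0.28.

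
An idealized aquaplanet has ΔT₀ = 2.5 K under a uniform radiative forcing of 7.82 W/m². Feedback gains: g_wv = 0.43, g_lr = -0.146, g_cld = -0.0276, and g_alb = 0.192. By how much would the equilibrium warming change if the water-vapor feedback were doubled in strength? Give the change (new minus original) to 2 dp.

16.03 K

Original: g = 0.4484, ΔT = 2.5/(1−0.4484) = 4.5323 K.
With doubled water-vapor: g' = 0.8784, ΔT' = 2.5/(1−0.8784) = 20.5592 K.
Change = 20.5592 − 4.5323 = 16.03 K.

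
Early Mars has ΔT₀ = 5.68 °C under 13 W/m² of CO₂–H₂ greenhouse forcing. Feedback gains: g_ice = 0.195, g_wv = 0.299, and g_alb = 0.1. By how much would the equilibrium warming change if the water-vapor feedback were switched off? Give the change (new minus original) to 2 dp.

Original: g = 0.594, ΔT = 5.68/(1−0.594) = 13.9901 °C.
Without water-vapor: g' = 0.295, ΔT' = 5.68/(1−0.295) = 8.0567 °C.
Change = 8.0567 − 13.9901 = -5.93 °C.

-5.93 °C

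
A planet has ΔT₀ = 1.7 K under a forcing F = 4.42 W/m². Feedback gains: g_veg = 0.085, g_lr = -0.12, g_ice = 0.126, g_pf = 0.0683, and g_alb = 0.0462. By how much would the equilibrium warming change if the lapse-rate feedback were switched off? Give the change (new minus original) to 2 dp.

0.38 K

Original: g = 0.2055, ΔT = 1.7/(1−0.2055) = 2.1397 K.
Without lapse-rate: g' = 0.3255, ΔT' = 1.7/(1−0.3255) = 2.5204 K.
Change = 2.5204 − 2.1397 = 0.38 K.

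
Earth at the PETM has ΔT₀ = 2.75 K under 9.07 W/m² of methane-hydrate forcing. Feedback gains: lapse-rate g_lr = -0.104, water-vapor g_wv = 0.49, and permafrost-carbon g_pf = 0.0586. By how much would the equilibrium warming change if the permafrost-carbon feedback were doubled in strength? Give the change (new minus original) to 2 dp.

0.58 K

Original: g = 0.4446, ΔT = 2.75/(1−0.4446) = 4.9514 K.
With doubled permafrost-carbon: g' = 0.5032, ΔT' = 2.75/(1−0.5032) = 5.5354 K.
Change = 5.5354 − 4.9514 = 0.58 K.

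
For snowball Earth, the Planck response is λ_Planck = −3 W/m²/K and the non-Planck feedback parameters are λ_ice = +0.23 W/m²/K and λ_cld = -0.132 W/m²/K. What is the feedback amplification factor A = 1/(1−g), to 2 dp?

Convert to gains: g_ice = 0.23/3 = 0.07667; g_cld = -0.132/3 = -0.044.
Total gain g = 0.03267.
A = 1/(1 − 0.03267) = 1.03.

1.03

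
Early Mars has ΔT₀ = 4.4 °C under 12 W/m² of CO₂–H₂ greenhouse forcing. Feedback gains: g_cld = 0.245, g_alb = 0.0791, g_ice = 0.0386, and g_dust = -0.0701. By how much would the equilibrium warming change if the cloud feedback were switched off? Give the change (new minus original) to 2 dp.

Original: g = 0.2926, ΔT = 4.4/(1−0.2926) = 6.2200 °C.
Without cloud: g' = 0.0476, ΔT' = 4.4/(1−0.0476) = 4.6199 °C.
Change = 4.6199 − 6.2200 = -1.60 °C.

-1.60 °C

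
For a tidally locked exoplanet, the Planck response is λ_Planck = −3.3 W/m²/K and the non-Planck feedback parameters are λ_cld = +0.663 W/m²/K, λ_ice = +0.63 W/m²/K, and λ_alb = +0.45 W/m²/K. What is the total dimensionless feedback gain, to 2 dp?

Convert to gains: g_cld = 0.663/3.3 = 0.2009; g_ice = 0.63/3.3 = 0.1909; g_alb = 0.45/3.3 = 0.1364.
Total gain g = 0.5282.

0.53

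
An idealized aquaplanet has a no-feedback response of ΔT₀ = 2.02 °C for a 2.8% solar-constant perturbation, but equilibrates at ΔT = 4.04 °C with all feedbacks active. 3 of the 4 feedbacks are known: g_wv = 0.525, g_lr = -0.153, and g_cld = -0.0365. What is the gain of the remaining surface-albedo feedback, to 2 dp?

0.16

Amplification A = ΔT/ΔT₀ = 4.04/2.02 = 2.
Total gain g = 1 − 1/A = 1 − 1/2 = 0.5.
Known gains sum to 0.525 − 0.153 − 0.0365 = 0.3355.
g_alb = 0.5 − 0.3355 = 0.16.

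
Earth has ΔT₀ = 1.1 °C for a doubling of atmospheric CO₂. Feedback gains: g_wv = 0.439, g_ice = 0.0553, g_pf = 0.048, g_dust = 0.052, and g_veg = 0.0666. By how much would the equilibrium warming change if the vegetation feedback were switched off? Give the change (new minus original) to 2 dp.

Original: g = 0.6609, ΔT = 1.1/(1−0.6609) = 3.2439 °C.
Without vegetation: g' = 0.5943, ΔT' = 1.1/(1−0.5943) = 2.7114 °C.
Change = 2.7114 − 3.2439 = -0.53 °C.

-0.53 °C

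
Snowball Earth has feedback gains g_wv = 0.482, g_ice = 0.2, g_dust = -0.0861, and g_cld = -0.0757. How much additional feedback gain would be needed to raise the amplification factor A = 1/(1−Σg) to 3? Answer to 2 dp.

Current total gain = 0.5202.
Target gain for A = 3: g* = 1 − 1/3 = 0.6667.
Additional gain needed = 0.6667 − 0.5202 = 0.15.

0.15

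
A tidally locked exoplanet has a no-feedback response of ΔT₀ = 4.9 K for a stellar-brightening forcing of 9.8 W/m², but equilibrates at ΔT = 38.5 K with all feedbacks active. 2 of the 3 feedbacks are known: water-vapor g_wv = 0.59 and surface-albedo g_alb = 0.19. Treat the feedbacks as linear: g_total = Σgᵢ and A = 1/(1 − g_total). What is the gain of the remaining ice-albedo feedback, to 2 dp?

Amplification A = ΔT/ΔT₀ = 38.5/4.9 = 7.857.
Total gain g = 1 − 1/A = 1 − 1/7.857 = 0.8727.
Known gains sum to 0.59 + 0.19 = 0.78.
g_ice = 0.8727 − 0.78 = 0.09.

0.09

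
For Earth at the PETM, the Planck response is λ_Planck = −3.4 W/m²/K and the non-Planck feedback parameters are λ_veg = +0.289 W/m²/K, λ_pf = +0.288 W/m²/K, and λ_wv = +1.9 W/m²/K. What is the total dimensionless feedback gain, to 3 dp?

0.729

Convert to gains: g_veg = 0.289/3.4 = 0.085; g_pf = 0.288/3.4 = 0.08471; g_wv = 1.9/3.4 = 0.5588.
Total gain g = 0.72851.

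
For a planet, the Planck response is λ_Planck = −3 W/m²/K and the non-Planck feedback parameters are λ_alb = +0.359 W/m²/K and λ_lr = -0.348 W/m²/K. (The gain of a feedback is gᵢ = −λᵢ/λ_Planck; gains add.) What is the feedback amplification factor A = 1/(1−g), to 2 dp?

Convert to gains: g_alb = 0.359/3 = 0.1197; g_lr = -0.348/3 = -0.116.
Total gain g = 0.0037.
A = 1/(1 − 0.0037) = 1.00.

1.00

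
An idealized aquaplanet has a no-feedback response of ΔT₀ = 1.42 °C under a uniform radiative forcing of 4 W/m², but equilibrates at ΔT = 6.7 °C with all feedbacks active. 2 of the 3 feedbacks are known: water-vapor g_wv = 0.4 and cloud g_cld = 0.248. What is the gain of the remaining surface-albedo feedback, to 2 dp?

0.14

Amplification A = ΔT/ΔT₀ = 6.7/1.42 = 4.718.
Total gain g = 1 − 1/A = 1 − 1/4.718 = 0.788.
Known gains sum to 0.4 + 0.248 = 0.648.
g_alb = 0.788 − 0.648 = 0.14.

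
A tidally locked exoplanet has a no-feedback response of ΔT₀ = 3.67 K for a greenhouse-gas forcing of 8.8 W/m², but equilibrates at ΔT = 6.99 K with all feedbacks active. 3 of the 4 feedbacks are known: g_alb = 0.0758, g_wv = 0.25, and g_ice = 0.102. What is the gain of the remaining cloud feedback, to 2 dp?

0.05

Amplification A = ΔT/ΔT₀ = 6.99/3.67 = 1.905.
Total gain g = 1 − 1/A = 1 − 1/1.905 = 0.4751.
Known gains sum to 0.0758 + 0.25 + 0.102 = 0.4278.
g_cld = 0.4751 − 0.4278 = 0.05.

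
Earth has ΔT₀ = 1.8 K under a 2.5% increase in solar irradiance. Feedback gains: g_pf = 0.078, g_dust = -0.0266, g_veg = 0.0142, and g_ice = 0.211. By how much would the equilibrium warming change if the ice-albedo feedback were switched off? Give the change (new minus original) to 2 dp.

Original: g = 0.2766, ΔT = 1.8/(1−0.2766) = 2.4882 K.
Without ice-albedo: g' = 0.0656, ΔT' = 1.8/(1−0.0656) = 1.9264 K.
Change = 1.9264 − 2.4882 = -0.56 K.

-0.56 K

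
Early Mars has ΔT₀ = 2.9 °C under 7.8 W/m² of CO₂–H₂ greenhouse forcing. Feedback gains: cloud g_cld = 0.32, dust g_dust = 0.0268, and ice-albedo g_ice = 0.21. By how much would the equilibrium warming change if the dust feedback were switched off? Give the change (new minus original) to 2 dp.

Original: g = 0.5568, ΔT = 2.9/(1−0.5568) = 6.5433 °C.
Without dust: g' = 0.53, ΔT' = 2.9/(1−0.53) = 6.1702 °C.
Change = 6.1702 − 6.5433 = -0.37 °C.

-0.37 °C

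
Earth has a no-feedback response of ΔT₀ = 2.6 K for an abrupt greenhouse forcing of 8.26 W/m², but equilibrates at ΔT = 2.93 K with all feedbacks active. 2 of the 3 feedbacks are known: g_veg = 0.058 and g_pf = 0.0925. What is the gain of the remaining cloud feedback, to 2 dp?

Amplification A = ΔT/ΔT₀ = 2.93/2.6 = 1.127.
Total gain g = 1 − 1/A = 1 − 1/1.127 = 0.1127.
Known gains sum to 0.058 + 0.0925 = 0.1505.
g_cld = 0.1127 − 0.1505 = -0.04.

-0.04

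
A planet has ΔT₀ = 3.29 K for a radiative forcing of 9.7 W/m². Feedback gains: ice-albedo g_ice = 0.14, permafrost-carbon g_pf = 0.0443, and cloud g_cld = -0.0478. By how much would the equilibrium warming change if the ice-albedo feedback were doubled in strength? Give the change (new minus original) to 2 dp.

0.74 K

Original: g = 0.1365, ΔT = 3.29/(1−0.1365) = 3.8101 K.
With doubled ice-albedo: g' = 0.2765, ΔT' = 3.29/(1−0.2765) = 4.5473 K.
Change = 4.5473 − 3.8101 = 0.74 K.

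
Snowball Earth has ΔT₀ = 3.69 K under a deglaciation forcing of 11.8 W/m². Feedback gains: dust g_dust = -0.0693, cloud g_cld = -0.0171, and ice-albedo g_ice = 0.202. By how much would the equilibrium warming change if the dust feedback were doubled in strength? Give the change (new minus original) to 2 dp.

Original: g = 0.1156, ΔT = 3.69/(1−0.1156) = 4.1723 K.
With doubled dust: g' = 0.0463, ΔT' = 3.69/(1−0.0463) = 3.8691 K.
Change = 3.8691 − 4.1723 = -0.30 K.

-0.30 K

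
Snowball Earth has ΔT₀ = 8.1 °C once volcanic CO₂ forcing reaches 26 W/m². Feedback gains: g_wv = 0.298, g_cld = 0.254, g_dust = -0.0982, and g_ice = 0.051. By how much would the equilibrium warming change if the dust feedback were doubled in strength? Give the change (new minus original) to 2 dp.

Original: g = 0.5048, ΔT = 8.1/(1−0.5048) = 16.3570 °C.
With doubled dust: g' = 0.4066, ΔT' = 8.1/(1−0.4066) = 13.6502 °C.
Change = 13.6502 − 16.3570 = -2.71 °C.

-2.71 °C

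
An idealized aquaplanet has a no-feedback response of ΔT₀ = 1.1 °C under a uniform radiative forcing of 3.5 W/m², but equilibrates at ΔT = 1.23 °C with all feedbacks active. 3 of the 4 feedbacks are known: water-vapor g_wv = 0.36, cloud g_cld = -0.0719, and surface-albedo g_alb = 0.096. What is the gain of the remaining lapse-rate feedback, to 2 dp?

Amplification A = ΔT/ΔT₀ = 1.23/1.1 = 1.118.
Total gain g = 1 − 1/A = 1 − 1/1.118 = 0.1055.
Known gains sum to 0.36 − 0.0719 + 0.096 = 0.3841.
g_lr = 0.1055 − 0.3841 = -0.28.

-0.28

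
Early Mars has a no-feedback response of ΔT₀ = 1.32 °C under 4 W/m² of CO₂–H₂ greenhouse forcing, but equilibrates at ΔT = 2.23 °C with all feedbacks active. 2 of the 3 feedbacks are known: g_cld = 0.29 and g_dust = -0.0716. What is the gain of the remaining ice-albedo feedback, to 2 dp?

0.19

Amplification A = ΔT/ΔT₀ = 2.23/1.32 = 1.689.
Total gain g = 1 − 1/A = 1 − 1/1.689 = 0.4079.
Known gains sum to 0.29 − 0.0716 = 0.2184.
g_ice = 0.4079 − 0.2184 = 0.19.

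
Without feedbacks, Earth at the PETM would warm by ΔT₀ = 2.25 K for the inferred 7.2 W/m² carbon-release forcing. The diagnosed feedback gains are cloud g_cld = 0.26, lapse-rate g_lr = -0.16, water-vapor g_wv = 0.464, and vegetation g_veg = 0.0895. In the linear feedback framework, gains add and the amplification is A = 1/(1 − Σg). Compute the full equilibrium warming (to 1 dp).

Total gain g = 0.26 − 0.16 + 0.464 + 0.0895 = 0.6535.
Amplification A = 1/(1 − 0.6535) = 2.886.
ΔT = 2.25 × 2.886 = 6.5 K.

6.5 K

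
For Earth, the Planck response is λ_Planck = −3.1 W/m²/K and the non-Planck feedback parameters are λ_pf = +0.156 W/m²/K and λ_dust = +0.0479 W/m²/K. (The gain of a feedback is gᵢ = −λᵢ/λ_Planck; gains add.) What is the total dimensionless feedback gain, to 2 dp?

0.07

Convert to gains: g_pf = 0.156/3.1 = 0.05032; g_dust = 0.0479/3.1 = 0.01545.
Total gain g = 0.06577.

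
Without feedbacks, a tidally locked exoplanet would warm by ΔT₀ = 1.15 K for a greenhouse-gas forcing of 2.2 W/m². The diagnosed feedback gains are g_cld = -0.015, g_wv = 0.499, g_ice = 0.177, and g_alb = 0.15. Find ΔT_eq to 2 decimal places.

Total gain g = -0.015 + 0.499 + 0.177 + 0.15 = 0.811.
Amplification A = 1/(1 − 0.811) = 5.291.
ΔT = 1.15 × 5.291 = 6.08 K.

6.08 K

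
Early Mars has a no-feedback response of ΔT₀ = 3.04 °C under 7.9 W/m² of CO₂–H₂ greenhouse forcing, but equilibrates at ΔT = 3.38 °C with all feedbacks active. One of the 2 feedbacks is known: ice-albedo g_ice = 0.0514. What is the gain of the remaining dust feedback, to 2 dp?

Amplification A = ΔT/ΔT₀ = 3.38/3.04 = 1.112.
Total gain g = 1 − 1/A = 1 − 1/1.112 = 0.1007.
The known gain is 0.0514.
g_dust = 0.1007 − 0.0514 = 0.05.

0.05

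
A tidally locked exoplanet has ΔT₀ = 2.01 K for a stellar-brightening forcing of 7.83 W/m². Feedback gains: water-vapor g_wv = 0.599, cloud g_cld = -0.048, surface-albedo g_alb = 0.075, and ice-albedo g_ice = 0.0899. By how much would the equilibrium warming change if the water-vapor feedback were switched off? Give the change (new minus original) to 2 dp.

Original: g = 0.7159, ΔT = 2.01/(1−0.7159) = 7.0750 K.
Without water-vapor: g' = 0.1169, ΔT' = 2.01/(1−0.1169) = 2.2761 K.
Change = 2.2761 − 7.0750 = -4.80 K.

-4.80 K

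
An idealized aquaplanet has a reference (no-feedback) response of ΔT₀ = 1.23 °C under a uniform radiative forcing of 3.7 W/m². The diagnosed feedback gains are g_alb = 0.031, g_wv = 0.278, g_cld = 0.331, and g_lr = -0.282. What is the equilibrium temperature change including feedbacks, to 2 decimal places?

Total gain g = 0.031 + 0.278 + 0.331 − 0.282 = 0.358.
Amplification A = 1/(1 − 0.358) = 1.558.
ΔT = 1.23 × 1.558 = 1.92 °C.

1.92 °C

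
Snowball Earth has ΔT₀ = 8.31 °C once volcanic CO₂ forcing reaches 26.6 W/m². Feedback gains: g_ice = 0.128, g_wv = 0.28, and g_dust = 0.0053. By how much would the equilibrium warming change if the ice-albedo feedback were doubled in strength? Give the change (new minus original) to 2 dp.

Original: g = 0.4133, ΔT = 8.31/(1−0.4133) = 14.1640 °C.
With doubled ice-albedo: g' = 0.5413, ΔT' = 8.31/(1−0.5413) = 18.1164 °C.
Change = 18.1164 − 14.1640 = 3.95 °C.

3.95 °C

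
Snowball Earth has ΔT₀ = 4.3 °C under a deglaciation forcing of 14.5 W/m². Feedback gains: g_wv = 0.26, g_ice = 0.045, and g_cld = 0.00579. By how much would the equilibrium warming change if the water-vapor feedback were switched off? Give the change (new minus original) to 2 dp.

-1.71 °C

Original: g = 0.31079, ΔT = 4.3/(1−0.31079) = 6.2390 °C.
Without water-vapor: g' = 0.05079, ΔT' = 4.3/(1−0.05079) = 4.5301 °C.
Change = 4.5301 − 6.2390 = -1.71 °C.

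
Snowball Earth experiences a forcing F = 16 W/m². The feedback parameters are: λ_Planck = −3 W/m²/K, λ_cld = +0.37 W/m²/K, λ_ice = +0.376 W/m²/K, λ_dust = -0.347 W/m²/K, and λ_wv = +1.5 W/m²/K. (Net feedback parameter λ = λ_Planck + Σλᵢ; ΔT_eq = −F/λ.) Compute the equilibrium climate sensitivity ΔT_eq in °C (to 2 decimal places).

14.53 °C

Net feedback parameter λ = (−3) + (+0.37) + (+0.376) + (-0.347) + (+1.5) = -1.101 W/m²/K.
ΔT = −F/λ = −16/(-1.101) = 14.53 °C.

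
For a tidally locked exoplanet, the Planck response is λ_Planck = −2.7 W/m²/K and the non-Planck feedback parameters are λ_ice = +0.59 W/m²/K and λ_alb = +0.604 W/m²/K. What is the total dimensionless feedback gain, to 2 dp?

0.44

Convert to gains: g_ice = 0.59/2.7 = 0.2185; g_alb = 0.604/2.7 = 0.2237.
Total gain g = 0.4422.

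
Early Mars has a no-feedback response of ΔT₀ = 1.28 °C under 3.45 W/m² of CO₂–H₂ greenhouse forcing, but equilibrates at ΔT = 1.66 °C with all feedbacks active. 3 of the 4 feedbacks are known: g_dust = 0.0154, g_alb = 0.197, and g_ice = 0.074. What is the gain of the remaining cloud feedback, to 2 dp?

Amplification A = ΔT/ΔT₀ = 1.66/1.28 = 1.297.
Total gain g = 1 − 1/A = 1 − 1/1.297 = 0.229.
Known gains sum to 0.0154 + 0.197 + 0.074 = 0.2864.
g_cld = 0.229 − 0.2864 = -0.06.

-0.06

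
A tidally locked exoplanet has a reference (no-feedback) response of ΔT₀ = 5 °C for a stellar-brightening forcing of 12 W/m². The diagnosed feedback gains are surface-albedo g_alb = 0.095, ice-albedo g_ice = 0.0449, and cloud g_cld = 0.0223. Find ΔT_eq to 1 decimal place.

Total gain g = 0.095 + 0.0449 + 0.0223 = 0.1622.
Amplification A = 1/(1 − 0.1622) = 1.194.
ΔT = 5 × 1.194 = 6.0 °C.

6.0 °C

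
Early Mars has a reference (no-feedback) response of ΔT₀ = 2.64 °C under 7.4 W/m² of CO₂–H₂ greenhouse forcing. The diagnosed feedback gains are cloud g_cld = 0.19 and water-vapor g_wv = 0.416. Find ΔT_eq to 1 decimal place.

Total gain g = 0.19 + 0.416 = 0.606.
Amplification A = 1/(1 − 0.606) = 2.538.
ΔT = 2.64 × 2.538 = 6.7 °C.

6.7 °C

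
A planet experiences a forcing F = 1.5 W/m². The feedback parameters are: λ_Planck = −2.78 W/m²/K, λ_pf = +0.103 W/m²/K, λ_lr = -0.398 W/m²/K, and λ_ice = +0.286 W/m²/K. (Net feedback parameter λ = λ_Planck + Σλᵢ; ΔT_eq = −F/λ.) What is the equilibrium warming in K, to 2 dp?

Net feedback parameter λ = (−2.78) + (+0.103) + (-0.398) + (+0.286) = -2.789 W/m²/K.
ΔT = −F/λ = −1.5/(-2.789) = 0.54 K.

0.54 K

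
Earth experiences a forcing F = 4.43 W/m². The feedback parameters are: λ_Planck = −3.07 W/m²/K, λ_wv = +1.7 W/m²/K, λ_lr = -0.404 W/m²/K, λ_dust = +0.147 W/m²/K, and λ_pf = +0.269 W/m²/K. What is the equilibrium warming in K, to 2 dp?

3.26 K

Net feedback parameter λ = (−3.07) + (+1.7) + (-0.404) + (+0.147) + (+0.269) = -1.358 W/m²/K.
ΔT = −F/λ = −4.43/(-1.358) = 3.26 K.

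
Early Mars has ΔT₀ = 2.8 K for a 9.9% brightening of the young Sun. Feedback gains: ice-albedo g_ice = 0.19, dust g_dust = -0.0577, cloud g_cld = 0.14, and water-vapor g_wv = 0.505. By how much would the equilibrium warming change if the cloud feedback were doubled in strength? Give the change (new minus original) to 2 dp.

Original: g = 0.7773, ΔT = 2.8/(1−0.7773) = 12.5730 K.
With doubled cloud: g' = 0.9173, ΔT' = 2.8/(1−0.9173) = 33.8573 K.
Change = 33.8573 − 12.5730 = 21.28 K.

21.28 K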